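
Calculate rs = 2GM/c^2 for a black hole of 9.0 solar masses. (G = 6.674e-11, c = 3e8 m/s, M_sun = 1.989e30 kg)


M = 9.0 * 1.989e30 kg = 1.7901e+31 kg. rs = 2GM/c^2 = 2 * 6.674e-11 * 1.7901e+31 / (3e8)^2 = 26549.172

26549.172 m


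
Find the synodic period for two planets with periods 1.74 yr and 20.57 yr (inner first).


1/P_syn = |1/P1 - 1/P2| = |1/1.74 - 1/20.57| => P_syn = 1.9008

1.9008 years


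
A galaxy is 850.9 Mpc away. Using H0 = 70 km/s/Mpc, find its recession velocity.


v = H0 * d = 70 * 850.9 = 59563.0

59563.0 km/s


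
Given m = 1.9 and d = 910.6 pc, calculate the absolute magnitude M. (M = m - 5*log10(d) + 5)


M = m - 5*log10(d) + 5 = 1.9 - 5*log10(910.6) + 5 = -7.8966

-7.8966


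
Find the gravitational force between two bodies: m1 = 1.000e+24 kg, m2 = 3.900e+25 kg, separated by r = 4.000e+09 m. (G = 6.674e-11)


F = G*m1*m2/r^2 = 6.674e-11 * 1.000e+24 * 3.900e+25 / (4.000e+09)^2 = 6.674e-11 * 3.900e+49 / 1.600e+19 = 1.627e+20

1.627e+20 N


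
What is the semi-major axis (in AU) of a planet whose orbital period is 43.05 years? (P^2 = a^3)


a = P^(2/3) = 43.05^(2/3) = 12.2833

12.2833 AU


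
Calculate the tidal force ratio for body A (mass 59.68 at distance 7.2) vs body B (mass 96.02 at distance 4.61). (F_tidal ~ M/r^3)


Ratio = (M1/r1^3) / (M2/r2^3) = (59.68/7.2^3) / (96.02/4.61^3) = 0.1631

0.1631


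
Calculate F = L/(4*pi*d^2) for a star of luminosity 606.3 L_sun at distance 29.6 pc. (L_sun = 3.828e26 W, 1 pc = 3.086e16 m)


F = L / (4*pi*d^2) = 2.321e+29 / (4*pi*(9.135e+17)^2) = 2.213e-08

2.213e-08 W/m^2


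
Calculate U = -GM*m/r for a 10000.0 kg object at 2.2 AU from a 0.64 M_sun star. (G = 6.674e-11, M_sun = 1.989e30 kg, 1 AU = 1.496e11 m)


M = 0.64 * 1.989e30 kg = 1.27296e+30 kg; r = 2.2 AU * 1.496e11 m/AU = 3.2912e+11 m. U = -GM*m/r = -(6.674e-11 * 1.27296e+30 * 10000.0) / 3.2912e+11 = -2.581e+12

-2.581e+12 J


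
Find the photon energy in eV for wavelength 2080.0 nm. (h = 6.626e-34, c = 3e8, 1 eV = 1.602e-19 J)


E = hc/lambda = 6.626e-34 * 3e8 / 2.080e-06 = 9.557e-20 J = 0.5965 eV

0.5965 eV


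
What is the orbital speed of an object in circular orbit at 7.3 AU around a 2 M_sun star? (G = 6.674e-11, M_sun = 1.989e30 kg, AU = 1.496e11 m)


v = sqrt(GM/r) = sqrt(6.674e-11 * 3.978e+30 / 1.092e+12) = 15591.8721

15591.8721 m/s


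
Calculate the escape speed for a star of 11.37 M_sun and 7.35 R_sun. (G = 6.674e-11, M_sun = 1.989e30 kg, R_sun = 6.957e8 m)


M = 11.37 * 1.989e30 kg = 2.261493e+31 kg; R = 7.35 * 6.957e8 m = 5.113395e+09 m. v_esc = sqrt(2GM/R) = sqrt(2 * 6.674e-11 * 2.261493e+31 / 5.113395e+09) = 768335.7689

768335.7689 m/s


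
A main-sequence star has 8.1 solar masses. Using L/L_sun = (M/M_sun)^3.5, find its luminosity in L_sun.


L/L_sun = (M/M_sun)^3.5 = 8.1^3.5 = 1512.5076

1512.5076 L_sun


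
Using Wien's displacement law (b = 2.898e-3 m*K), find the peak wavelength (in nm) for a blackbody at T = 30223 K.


lam_max = b / T = 2.898e-3 / 30223 = 9.589e-08 m = 95.8872 nm

95.8872 nm


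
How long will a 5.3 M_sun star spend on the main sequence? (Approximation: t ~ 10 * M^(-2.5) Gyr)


t = 10 * M^(-2.5) = 10 * 5.3^(-2.5) = 0.1546

0.1546 Gyr


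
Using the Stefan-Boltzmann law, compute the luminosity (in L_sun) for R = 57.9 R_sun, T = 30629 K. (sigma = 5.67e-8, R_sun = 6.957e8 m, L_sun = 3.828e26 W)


R = 57.9 * 6.957e8 m = 4.028103e+10 m. L = 4*pi*R^2*sigma*T^4 = 4*pi*(4.028103e+10)^2 * 5.67e-8 * 30629^4 = 1.017478705e+33 W. L/L_sun = 1.017478705e+33 / 3.828e26 = 2.658e+06

2.658e+06 L_sun


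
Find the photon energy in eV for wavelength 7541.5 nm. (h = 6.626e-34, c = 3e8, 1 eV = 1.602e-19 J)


E = hc/lambda = 6.626e-34 * 3e8 / 7.542e-06 = 2.636e-20 J = 0.1645 eV

0.1645 eV


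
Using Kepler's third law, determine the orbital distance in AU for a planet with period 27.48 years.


a = P^(2/3) = 27.48^(2/3) = 9.1064

9.1064 AU


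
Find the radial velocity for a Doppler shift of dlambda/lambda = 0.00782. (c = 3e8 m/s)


v = (dlambda/lambda) * c = 0.00782 * 3e8 = 2.346e+06

2.346e+06 m/s


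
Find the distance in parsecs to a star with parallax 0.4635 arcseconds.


d = 1/p = 1/0.4635 = 2.1575

2.1575 pc


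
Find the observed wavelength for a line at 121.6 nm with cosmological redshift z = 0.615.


lam_obs = lam_emit * (1 + z) = 121.6 * (1 + 0.615) = 196.384

196.384 nm


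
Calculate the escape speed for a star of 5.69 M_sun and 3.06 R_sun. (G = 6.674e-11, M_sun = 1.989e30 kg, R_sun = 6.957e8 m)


M = 5.69 * 1.989e30 kg = 1.131741e+31 kg; R = 3.06 * 6.957e8 m = 2.128842e+09 m. v_esc = sqrt(2GM/R) = sqrt(2 * 6.674e-11 * 1.131741e+31 / 2.128842e+09) = 842383.611

842383.611 m/s


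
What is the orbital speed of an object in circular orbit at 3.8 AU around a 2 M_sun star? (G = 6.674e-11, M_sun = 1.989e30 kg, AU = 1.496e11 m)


v = sqrt(GM/r) = sqrt(6.674e-11 * 3.978e+30 / 5.685e+11) = 21610.6533

21610.6533 m/s


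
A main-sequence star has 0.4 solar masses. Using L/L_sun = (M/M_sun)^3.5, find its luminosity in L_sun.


L/L_sun = (M/M_sun)^3.5 = 0.4^3.5 = 0.0405

0.0405 L_sun


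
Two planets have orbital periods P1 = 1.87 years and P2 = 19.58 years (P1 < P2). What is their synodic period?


1/P_syn = |1/P1 - 1/P2| = |1/1.87 - 1/19.58| => P_syn = 2.0675

2.0675 years


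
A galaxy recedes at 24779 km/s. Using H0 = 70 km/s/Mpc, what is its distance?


d = v / H0 = 24779 / 70 = 353.9857

353.9857 Mpc


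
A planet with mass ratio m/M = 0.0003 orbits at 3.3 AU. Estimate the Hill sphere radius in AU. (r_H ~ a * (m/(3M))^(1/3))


r_H = a * (m/3M)^(1/3) = 3.3 * (0.0003/3)^(1/3) = 0.1532

0.1532 AU


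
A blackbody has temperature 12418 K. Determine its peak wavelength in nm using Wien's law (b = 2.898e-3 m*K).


lam_max = b / T = 2.898e-3 / 12418 = 2.334e-07 m = 233.3709 nm

233.3709 nm


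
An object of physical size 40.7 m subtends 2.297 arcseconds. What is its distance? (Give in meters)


D = size / theta_rad, theta_rad = 2.297 * pi/(180*3600) = 1.114e-05, D = 3.655e+06

3.655e+06 m


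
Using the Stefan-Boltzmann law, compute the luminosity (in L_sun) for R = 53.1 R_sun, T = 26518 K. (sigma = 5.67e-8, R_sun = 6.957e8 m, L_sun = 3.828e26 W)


R = 53.1 * 6.957e8 m = 3.694167e+10 m. L = 4*pi*R^2*sigma*T^4 = 4*pi*(3.694167e+10)^2 * 5.67e-8 * 26518^4 = 4.808272105e+32 W. L/L_sun = 4.808272105e+32 / 3.828e26 = 1.256e+06

1.256e+06 L_sun


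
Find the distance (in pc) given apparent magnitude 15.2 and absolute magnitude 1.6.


d = 10^((m - M + 5)/5) = 10^((15.2 - 1.6 + 5)/5) = 5248.0746

5248.0746 pc


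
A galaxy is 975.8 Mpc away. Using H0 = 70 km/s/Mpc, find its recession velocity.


v = H0 * d = 70 * 975.8 = 68306.0

68306.0 km/s


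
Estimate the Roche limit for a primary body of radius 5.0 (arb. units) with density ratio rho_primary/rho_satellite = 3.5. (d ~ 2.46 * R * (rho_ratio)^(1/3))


d_Roche = 2.46 * 5.0 * 3.5^(1/3) = 18.675

18.675


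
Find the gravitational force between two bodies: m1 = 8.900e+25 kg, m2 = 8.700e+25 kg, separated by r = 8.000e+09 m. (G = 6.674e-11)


F = G*m1*m2/r^2 = 6.674e-11 * 8.900e+25 * 8.700e+25 / (8.000e+09)^2 = 6.674e-11 * 7.743e+51 / 6.400e+19 = 8.074e+21

8.074e+21 N


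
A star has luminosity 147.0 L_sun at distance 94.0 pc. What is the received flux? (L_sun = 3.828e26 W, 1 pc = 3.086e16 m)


F = L / (4*pi*d^2) = 5.627e+28 / (4*pi*(2.901e+18)^2) = 5.321e-10

5.321e-10 W/m^2


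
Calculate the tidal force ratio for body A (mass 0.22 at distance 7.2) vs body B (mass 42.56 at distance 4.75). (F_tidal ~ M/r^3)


Ratio = (M1/r1^3) / (M2/r2^3) = (0.22/7.2^3) / (42.56/4.75^3) = 0.0015

0.0015


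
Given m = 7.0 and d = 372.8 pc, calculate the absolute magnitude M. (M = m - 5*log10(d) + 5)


M = m - 5*log10(d) + 5 = 7.0 - 5*log10(372.8) + 5 = -0.8574

-0.8574


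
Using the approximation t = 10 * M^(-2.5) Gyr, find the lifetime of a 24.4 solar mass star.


t = 10 * M^(-2.5) = 10 * 24.4^(-2.5) = 0.0034

0.0034 Gyr


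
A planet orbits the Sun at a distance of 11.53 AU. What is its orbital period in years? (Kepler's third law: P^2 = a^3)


P = a^(3/2) = 11.53^1.5 = 39.1511

39.1511 years


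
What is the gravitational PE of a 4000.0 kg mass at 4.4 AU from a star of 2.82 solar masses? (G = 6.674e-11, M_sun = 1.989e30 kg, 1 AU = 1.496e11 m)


M = 2.82 * 1.989e30 kg = 5.60898e+30 kg; r = 4.4 AU * 1.496e11 m/AU = 6.5824e+11 m. U = -GM*m/r = -(6.674e-11 * 5.60898e+30 * 4000.0) / 6.5824e+11 = -2.275e+12

-2.275e+12 J


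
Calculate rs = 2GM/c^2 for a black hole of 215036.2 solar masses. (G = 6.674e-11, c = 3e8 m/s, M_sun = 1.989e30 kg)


M = 215036.2 * 1.989e30 kg = 4.277070018e+35 kg. rs = 2GM/c^2 = 2 * 6.674e-11 * 4.277070018e+35 / (3e8)^2 = 6.343e+08

6.343e+08 m


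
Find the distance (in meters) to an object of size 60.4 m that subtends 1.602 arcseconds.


D = size / theta_rad, theta_rad = 1.602 * pi/(180*3600) = 7.767e-06, D = 7.777e+06

7.777e+06 m


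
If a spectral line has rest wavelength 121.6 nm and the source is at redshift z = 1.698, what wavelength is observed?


lam_obs = lam_emit * (1 + z) = 121.6 * (1 + 1.698) = 328.0768

328.0768 nm


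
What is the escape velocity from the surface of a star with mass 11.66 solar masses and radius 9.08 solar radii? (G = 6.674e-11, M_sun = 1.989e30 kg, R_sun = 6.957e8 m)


M = 11.66 * 1.989e30 kg = 2.319174e+31 kg; R = 9.08 * 6.957e8 m = 6.316956e+09 m. v_esc = sqrt(2GM/R) = sqrt(2 * 6.674e-11 * 2.319174e+31 / 6.316956e+09) = 700036.7499

700036.7499 m/s


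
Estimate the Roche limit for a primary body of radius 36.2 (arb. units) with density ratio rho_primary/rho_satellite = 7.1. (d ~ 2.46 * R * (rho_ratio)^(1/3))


d_Roche = 2.46 * 36.2 * 7.1^(1/3) = 171.1577

171.1577


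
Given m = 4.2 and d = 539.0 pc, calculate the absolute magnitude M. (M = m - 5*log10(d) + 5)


M = m - 5*log10(d) + 5 = 4.2 - 5*log10(539.0) + 5 = -4.4579

-4.4579


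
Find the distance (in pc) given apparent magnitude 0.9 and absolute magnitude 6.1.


d = 10^((m - M + 5)/5) = 10^((0.9 - 6.1 + 5)/5) = 0.912

0.912 pc


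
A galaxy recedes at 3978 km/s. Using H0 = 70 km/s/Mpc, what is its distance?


d = v / H0 = 3978 / 70 = 56.8286

56.8286 Mpc


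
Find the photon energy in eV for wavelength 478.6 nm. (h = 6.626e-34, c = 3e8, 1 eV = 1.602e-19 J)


E = hc/lambda = 6.626e-34 * 3e8 / 4.786e-07 = 4.153e-19 J = 2.5926 eV

2.5926 eV


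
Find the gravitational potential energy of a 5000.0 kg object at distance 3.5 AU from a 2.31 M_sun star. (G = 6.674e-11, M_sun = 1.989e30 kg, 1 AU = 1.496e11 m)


M = 2.31 * 1.989e30 kg = 4.59459e+30 kg; r = 3.5 AU * 1.496e11 m/AU = 5.236e+11 m. U = -GM*m/r = -(6.674e-11 * 4.59459e+30 * 5000.0) / 5.236e+11 = -2.928e+12

-2.928e+12 J


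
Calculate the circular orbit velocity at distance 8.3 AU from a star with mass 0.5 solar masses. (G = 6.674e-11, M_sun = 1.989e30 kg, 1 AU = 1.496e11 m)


v = sqrt(GM/r) = sqrt(6.674e-11 * 9.945e+29 / 1.242e+12) = 7311.2335

7311.2335 m/s


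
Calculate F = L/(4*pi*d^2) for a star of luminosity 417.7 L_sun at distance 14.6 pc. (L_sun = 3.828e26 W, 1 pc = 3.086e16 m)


F = L / (4*pi*d^2) = 1.599e+29 / (4*pi*(4.506e+17)^2) = 6.268e-08

6.268e-08 W/m^2


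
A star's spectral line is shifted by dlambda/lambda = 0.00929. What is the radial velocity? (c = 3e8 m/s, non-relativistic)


v = (dlambda/lambda) * c = 0.00929 * 3e8 = 2.787e+06

2.787e+06 m/s


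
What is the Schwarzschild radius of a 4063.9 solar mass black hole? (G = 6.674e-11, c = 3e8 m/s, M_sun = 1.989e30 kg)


M = 4063.9 * 1.989e30 kg = 8.0830971e+33 kg. rs = 2GM/c^2 = 2 * 6.674e-11 * 8.0830971e+33 / (3e8)^2 = 1.199e+07

1.199e+07 m


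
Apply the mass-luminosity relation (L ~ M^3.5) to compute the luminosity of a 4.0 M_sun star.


L/L_sun = (M/M_sun)^3.5 = 4.0^3.5 = 128.0

128.0 L_sun


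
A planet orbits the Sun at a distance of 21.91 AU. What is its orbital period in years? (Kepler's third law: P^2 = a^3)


P = a^(3/2) = 21.91^1.5 = 102.5566

102.5566 years


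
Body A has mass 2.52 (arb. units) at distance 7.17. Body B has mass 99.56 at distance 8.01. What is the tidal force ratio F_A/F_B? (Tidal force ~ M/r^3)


Ratio = (M1/r1^3) / (M2/r2^3) = (2.52/7.17^3) / (99.56/8.01^3) = 0.0353

0.0353


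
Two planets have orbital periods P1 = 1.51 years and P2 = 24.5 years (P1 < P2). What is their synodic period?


1/P_syn = |1/P1 - 1/P2| = |1/1.51 - 1/24.5| => P_syn = 1.6092

1.6092 years


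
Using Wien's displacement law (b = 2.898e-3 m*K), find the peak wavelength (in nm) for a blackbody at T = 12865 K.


lam_max = b / T = 2.898e-3 / 12865 = 2.253e-07 m = 225.2623 nm

225.2623 nm


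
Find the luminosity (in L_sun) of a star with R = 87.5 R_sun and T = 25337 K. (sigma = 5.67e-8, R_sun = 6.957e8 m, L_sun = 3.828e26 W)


R = 87.5 * 6.957e8 m = 6.087375e+10 m. L = 4*pi*R^2*sigma*T^4 = 4*pi*(6.087375e+10)^2 * 5.67e-8 * 25337^4 = 1.088112505e+33 W. L/L_sun = 1.088112505e+33 / 3.828e26 = 2.843e+06

2.843e+06 L_sun


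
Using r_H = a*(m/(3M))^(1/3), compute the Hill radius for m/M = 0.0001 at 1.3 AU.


r_H = a * (m/3M)^(1/3) = 1.3 * (0.0001/3)^(1/3) = 0.0418

0.0418 AU


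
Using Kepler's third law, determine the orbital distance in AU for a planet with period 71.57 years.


a = P^(2/3) = 71.57^(2/3) = 17.238

17.238 AU


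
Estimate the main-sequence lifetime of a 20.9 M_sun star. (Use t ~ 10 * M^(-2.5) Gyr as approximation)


t = 10 * M^(-2.5) = 10 * 20.9^(-2.5) = 0.005

0.005 Gyr


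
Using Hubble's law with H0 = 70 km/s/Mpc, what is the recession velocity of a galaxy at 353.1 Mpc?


v = H0 * d = 70 * 353.1 = 24717.0

24717.0 km/s


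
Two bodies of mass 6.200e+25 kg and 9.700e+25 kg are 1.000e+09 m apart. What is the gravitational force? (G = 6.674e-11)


F = G*m1*m2/r^2 = 6.674e-11 * 6.200e+25 * 9.700e+25 / (1.000e+09)^2 = 6.674e-11 * 6.014e+51 / 1.000e+18 = 4.014e+23

4.014e+23 N


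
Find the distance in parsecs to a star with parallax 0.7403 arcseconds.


d = 1/p = 1/0.7403 = 1.3508

1.3508 pc


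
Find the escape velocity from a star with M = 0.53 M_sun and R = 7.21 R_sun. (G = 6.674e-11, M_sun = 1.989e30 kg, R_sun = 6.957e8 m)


M = 0.53 * 1.989e30 kg = 1.05417e+30 kg; R = 7.21 * 6.957e8 m = 5.015997e+09 m. v_esc = sqrt(2GM/R) = sqrt(2 * 6.674e-11 * 1.05417e+30 / 5.015997e+09) = 167488.4222

167488.4222 m/s


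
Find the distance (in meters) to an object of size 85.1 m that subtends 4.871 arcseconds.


D = size / theta_rad, theta_rad = 4.871 * pi/(180*3600) = 2.362e-05, D = 3.604e+06

3.604e+06 m


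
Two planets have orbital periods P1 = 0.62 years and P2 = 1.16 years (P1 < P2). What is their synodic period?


1/P_syn = |1/P1 - 1/P2| = |1/0.62 - 1/1.16| => P_syn = 1.3319

1.3319 years


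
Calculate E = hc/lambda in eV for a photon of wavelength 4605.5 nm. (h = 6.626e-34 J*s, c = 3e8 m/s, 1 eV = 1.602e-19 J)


E = hc/lambda = 6.626e-34 * 3e8 / 4.606e-06 = 4.316e-20 J = 0.2694 eV

0.2694 eV


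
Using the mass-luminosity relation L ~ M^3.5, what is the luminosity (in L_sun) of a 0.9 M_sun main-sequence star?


L/L_sun = (M/M_sun)^3.5 = 0.9^3.5 = 0.6916

0.6916 L_sun


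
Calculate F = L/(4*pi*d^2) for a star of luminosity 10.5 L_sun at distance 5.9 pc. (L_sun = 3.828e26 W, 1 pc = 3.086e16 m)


F = L / (4*pi*d^2) = 4.019e+27 / (4*pi*(1.821e+17)^2) = 9.648e-09

9.648e-09 W/m^2


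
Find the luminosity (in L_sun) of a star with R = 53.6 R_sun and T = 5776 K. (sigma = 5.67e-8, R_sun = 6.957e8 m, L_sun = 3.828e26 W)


R = 53.6 * 6.957e8 m = 3.728952e+10 m. L = 4*pi*R^2*sigma*T^4 = 4*pi*(3.728952e+10)^2 * 5.67e-8 * 5776^4 = 1.102745381e+30 W. L/L_sun = 1.102745381e+30 / 3.828e26 = 2880.7351

2880.7351 L_sun


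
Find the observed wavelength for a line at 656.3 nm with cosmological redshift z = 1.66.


lam_obs = lam_emit * (1 + z) = 656.3 * (1 + 1.66) = 1745.758

1745.758 nm


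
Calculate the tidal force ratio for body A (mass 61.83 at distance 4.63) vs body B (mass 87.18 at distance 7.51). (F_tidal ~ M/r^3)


Ratio = (M1/r1^3) / (M2/r2^3) = (61.83/4.63^3) / (87.18/7.51^3) = 3.0266

3.0266


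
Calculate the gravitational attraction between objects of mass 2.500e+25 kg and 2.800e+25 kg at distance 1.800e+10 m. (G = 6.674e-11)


F = G*m1*m2/r^2 = 6.674e-11 * 2.500e+25 * 2.800e+25 / (1.800e+10)^2 = 6.674e-11 * 7.000e+50 / 3.240e+20 = 1.442e+20

1.442e+20 N


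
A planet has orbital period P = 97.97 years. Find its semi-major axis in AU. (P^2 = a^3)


a = P^(2/3) = 97.97^(2/3) = 21.2518

21.2518 AU


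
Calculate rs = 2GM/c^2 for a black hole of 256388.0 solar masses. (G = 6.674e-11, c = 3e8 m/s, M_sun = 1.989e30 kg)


M = 256388.0 * 1.989e30 kg = 5.09955732e+35 kg. rs = 2GM/c^2 = 2 * 6.674e-11 * 5.09955732e+35 / (3e8)^2 = 7.563e+08

7.563e+08 m


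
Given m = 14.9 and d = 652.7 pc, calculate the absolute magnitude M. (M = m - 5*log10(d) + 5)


M = m - 5*log10(d) + 5 = 14.9 - 5*log10(652.7) + 5 = 5.8264

5.8264


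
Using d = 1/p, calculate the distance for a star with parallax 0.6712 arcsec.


d = 1/p = 1/0.6712 = 1.4899

1.4899 pc


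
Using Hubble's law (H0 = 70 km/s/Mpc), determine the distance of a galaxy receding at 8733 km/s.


d = v / H0 = 8733 / 70 = 124.7571

124.7571 Mpc


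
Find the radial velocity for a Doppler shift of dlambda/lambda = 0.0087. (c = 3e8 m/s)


v = (dlambda/lambda) * c = 0.0087 * 3e8 = 2.610e+06

2.610e+06 m/s


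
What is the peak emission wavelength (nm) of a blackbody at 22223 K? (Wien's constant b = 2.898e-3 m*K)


lam_max = b / T = 2.898e-3 / 22223 = 1.304e-07 m = 130.4054 nm

130.4054 nm


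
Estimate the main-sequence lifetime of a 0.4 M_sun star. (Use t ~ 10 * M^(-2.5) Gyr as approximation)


t = 10 * M^(-2.5) = 10 * 0.4^(-2.5) = 98.8212

98.8212 Gyr


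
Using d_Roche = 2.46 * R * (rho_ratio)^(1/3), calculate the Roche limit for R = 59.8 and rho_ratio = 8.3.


d_Roche = 2.46 * 59.8 * 8.3^(1/3) = 297.8487

297.8487


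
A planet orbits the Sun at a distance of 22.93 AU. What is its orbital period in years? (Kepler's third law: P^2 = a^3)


P = a^(3/2) = 22.93^1.5 = 109.8009

109.8009 years


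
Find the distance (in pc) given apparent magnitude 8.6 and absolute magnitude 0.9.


d = 10^((m - M + 5)/5) = 10^((8.6 - 0.9 + 5)/5) = 346.7369

346.7369 pc


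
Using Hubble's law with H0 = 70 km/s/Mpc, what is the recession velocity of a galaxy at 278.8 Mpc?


v = H0 * d = 70 * 278.8 = 19516.0

19516.0 km/s


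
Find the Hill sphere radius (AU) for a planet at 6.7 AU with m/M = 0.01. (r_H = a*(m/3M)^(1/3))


r_H = a * (m/3M)^(1/3) = 6.7 * (0.01/3)^(1/3) = 1.0008

1.0008 AU


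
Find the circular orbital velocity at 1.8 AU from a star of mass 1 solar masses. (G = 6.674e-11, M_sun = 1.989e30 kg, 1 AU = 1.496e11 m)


v = sqrt(GM/r) = sqrt(6.674e-11 * 1.989e+30 / 2.693e+11) = 22202.8356

22202.8356 m/s


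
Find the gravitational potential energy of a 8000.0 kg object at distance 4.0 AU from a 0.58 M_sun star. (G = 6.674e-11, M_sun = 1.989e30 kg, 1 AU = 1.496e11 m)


M = 0.58 * 1.989e30 kg = 1.15362e+30 kg; r = 4.0 AU * 1.496e11 m/AU = 5.984e+11 m. U = -GM*m/r = -(6.674e-11 * 1.15362e+30 * 8000.0) / 5.984e+11 = -1.029e+12

-1.029e+12 J


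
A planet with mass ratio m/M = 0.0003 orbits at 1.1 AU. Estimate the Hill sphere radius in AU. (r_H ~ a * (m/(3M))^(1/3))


r_H = a * (m/3M)^(1/3) = 1.1 * (0.0003/3)^(1/3) = 0.0511

0.0511 AU


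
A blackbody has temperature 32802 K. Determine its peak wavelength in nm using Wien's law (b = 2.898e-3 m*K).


lam_max = b / T = 2.898e-3 / 32802 = 8.835e-08 m = 88.3483 nm

88.3483 nm


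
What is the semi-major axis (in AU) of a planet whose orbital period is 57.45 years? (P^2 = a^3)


a = P^(2/3) = 57.45^(2/3) = 14.8888

14.8888 AU


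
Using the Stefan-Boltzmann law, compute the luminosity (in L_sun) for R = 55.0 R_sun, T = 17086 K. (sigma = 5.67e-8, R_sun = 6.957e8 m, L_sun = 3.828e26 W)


R = 55.0 * 6.957e8 m = 3.82635e+10 m. L = 4*pi*R^2*sigma*T^4 = 4*pi*(3.82635e+10)^2 * 5.67e-8 * 17086^4 = 8.890453539e+31 W. L/L_sun = 8.890453539e+31 / 3.828e26 = 232248.0026

232248.0026 L_sun


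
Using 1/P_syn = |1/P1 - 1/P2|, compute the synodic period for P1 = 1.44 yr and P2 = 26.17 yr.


1/P_syn = |1/P1 - 1/P2| = |1/1.44 - 1/26.17| => P_syn = 1.5238

1.5238 years


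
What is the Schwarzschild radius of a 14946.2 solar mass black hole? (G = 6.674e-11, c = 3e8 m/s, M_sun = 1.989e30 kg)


M = 14946.2 * 1.989e30 kg = 2.97279918e+34 kg. rs = 2GM/c^2 = 2 * 6.674e-11 * 2.97279918e+34 / (3e8)^2 = 4.409e+07

4.409e+07 m


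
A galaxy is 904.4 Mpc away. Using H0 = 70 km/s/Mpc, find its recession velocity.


v = H0 * d = 70 * 904.4 = 63308.0

63308.0 km/s


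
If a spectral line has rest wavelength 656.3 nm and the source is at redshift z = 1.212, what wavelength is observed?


lam_obs = lam_emit * (1 + z) = 656.3 * (1 + 1.212) = 1451.7356

1451.7356 nm


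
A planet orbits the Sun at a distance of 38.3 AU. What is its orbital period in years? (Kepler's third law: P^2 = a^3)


P = a^(3/2) = 38.3^1.5 = 237.0272

237.0272 years


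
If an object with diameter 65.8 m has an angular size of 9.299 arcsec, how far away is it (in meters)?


D = size / theta_rad, theta_rad = 9.299 * pi/(180*3600) = 4.508e-05, D = 1.460e+06

1.460e+06 m


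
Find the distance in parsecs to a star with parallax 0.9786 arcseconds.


d = 1/p = 1/0.9786 = 1.0219

1.0219 pc


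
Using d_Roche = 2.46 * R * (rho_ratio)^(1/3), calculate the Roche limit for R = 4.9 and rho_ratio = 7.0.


d_Roche = 2.46 * 4.9 * 7.0^(1/3) = 23.0585

23.0585


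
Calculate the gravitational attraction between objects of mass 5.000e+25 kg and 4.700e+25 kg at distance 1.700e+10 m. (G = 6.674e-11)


F = G*m1*m2/r^2 = 6.674e-11 * 5.000e+25 * 4.700e+25 / (1.700e+10)^2 = 6.674e-11 * 2.350e+51 / 2.890e+20 = 5.427e+20

5.427e+20 N


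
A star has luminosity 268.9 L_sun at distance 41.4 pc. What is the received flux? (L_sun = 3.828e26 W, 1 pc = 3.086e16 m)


F = L / (4*pi*d^2) = 1.029e+29 / (4*pi*(1.278e+18)^2) = 5.018e-09

5.018e-09 W/m^2


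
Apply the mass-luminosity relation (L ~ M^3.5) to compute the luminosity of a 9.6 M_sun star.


L/L_sun = (M/M_sun)^3.5 = 9.6^3.5 = 2741.2542

2741.2542 L_sun


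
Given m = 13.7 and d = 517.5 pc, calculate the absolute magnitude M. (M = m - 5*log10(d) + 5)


M = m - 5*log10(d) + 5 = 13.7 - 5*log10(517.5) + 5 = 5.1304

5.1304


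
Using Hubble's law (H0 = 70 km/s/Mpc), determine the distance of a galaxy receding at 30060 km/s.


d = v / H0 = 30060 / 70 = 429.4286

429.4286 Mpc


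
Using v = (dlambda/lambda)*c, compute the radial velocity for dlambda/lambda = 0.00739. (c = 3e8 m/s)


v = (dlambda/lambda) * c = 0.00739 * 3e8 = 2.217e+06

2.217e+06 m/s


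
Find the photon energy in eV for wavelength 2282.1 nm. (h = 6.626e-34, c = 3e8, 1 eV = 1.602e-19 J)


E = hc/lambda = 6.626e-34 * 3e8 / 2.282e-06 = 8.710e-20 J = 0.5437 eV

0.5437 eV


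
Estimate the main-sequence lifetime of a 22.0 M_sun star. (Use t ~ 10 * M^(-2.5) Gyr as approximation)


t = 10 * M^(-2.5) = 10 * 22.0^(-2.5) = 0.0044

0.0044 Gyr


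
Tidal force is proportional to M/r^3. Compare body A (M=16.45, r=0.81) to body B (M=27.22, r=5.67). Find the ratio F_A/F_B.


Ratio = (M1/r1^3) / (M2/r2^3) = (16.45/0.81^3) / (27.22/5.67^3) = 207.2869

207.2869


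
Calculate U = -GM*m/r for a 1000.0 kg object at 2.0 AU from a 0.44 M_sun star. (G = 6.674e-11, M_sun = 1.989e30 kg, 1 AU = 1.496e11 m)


M = 0.44 * 1.989e30 kg = 8.7516e+29 kg; r = 2.0 AU * 1.496e11 m/AU = 2.992e+11 m. U = -GM*m/r = -(6.674e-11 * 8.7516e+29 * 1000.0) / 2.992e+11 = -1.952e+11

-1.952e+11 J


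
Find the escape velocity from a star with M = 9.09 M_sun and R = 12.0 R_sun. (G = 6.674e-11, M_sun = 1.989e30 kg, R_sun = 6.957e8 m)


M = 9.09 * 1.989e30 kg = 1.808001e+31 kg; R = 12.0 * 6.957e8 m = 8.3484e+09 m. v_esc = sqrt(2GM/R) = sqrt(2 * 6.674e-11 * 1.808001e+31 / 8.3484e+09) = 537657.6227

537657.6227 m/s


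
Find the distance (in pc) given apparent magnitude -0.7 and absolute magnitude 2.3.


d = 10^((m - M + 5)/5) = 10^((-0.7 - 2.3 + 5)/5) = 2.5119

2.5119 pc


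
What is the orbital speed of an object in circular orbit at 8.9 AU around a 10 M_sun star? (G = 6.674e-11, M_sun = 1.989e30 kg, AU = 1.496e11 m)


v = sqrt(GM/r) = sqrt(6.674e-11 * 1.989e+31 / 1.331e+12) = 31575.4605

31575.4605 m/s


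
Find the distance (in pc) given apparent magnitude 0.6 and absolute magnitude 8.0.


d = 10^((m - M + 5)/5) = 10^((0.6 - 8.0 + 5)/5) = 0.3311

0.3311 pc


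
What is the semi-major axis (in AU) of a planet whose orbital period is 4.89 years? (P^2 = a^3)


a = P^(2/3) = 4.89^(2/3) = 2.881

2.881 AU


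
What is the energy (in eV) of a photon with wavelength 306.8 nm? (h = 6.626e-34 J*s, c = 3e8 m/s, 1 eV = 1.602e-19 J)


E = hc/lambda = 6.626e-34 * 3e8 / 3.068e-07 = 6.479e-19 J = 4.0444 eV

4.0444 eV


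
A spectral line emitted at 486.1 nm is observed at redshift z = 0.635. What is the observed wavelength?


lam_obs = lam_emit * (1 + z) = 486.1 * (1 + 0.635) = 794.7735

794.7735 nm


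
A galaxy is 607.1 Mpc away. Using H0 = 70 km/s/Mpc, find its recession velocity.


v = H0 * d = 70 * 607.1 = 42497.0

42497.0 km/s


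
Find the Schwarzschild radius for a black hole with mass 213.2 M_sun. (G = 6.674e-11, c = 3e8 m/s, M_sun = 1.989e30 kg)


M = 213.2 * 1.989e30 kg = 4.240548e+32 kg. rs = 2GM/c^2 = 2 * 6.674e-11 * 4.240548e+32 / (3e8)^2 = 628920.3856

628920.3856 m


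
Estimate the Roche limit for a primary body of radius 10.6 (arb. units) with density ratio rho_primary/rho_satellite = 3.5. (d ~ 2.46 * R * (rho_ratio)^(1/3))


d_Roche = 2.46 * 10.6 * 3.5^(1/3) = 39.591

39.591


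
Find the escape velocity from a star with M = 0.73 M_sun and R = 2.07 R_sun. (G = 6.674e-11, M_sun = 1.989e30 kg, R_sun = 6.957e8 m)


M = 0.73 * 1.989e30 kg = 1.45197e+30 kg; R = 2.07 * 6.957e8 m = 1.440099e+09 m. v_esc = sqrt(2GM/R) = sqrt(2 * 6.674e-11 * 1.45197e+30 / 1.440099e+09) = 366851.8776

366851.8776 m/s


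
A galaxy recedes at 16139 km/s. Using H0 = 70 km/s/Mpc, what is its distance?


d = v / H0 = 16139 / 70 = 230.5571

230.5571 Mpc


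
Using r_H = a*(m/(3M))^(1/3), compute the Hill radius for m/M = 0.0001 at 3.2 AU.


r_H = a * (m/3M)^(1/3) = 3.2 * (0.0001/3)^(1/3) = 0.103

0.103 AU


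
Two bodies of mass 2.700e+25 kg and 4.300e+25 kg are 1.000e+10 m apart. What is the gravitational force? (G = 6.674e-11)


F = G*m1*m2/r^2 = 6.674e-11 * 2.700e+25 * 4.300e+25 / (1.000e+10)^2 = 6.674e-11 * 1.161e+51 / 1.000e+20 = 7.749e+20

7.749e+20 N


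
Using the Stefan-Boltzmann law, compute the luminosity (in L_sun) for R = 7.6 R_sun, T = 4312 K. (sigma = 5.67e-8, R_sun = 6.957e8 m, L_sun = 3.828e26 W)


R = 7.6 * 6.957e8 m = 5.28732e+09 m. L = 4*pi*R^2*sigma*T^4 = 4*pi*(5.28732e+09)^2 * 5.67e-8 * 4312^4 = 6.886191927e+27 W. L/L_sun = 6.886191927e+27 / 3.828e26 = 17.989

17.989 L_sun


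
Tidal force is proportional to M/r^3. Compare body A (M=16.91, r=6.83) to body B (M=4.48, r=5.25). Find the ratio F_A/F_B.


Ratio = (M1/r1^3) / (M2/r2^3) = (16.91/6.83^3) / (4.48/5.25^3) = 1.7143

1.7143


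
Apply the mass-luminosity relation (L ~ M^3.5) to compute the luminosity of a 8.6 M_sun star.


L/L_sun = (M/M_sun)^3.5 = 8.6^3.5 = 1865.2823

1865.2823 L_sun


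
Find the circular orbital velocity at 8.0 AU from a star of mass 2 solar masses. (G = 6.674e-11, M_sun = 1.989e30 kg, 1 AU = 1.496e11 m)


v = sqrt(GM/r) = sqrt(6.674e-11 * 3.978e+30 / 1.197e+12) = 14894.1149

14894.1149 m/s


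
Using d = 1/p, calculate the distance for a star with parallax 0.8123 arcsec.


d = 1/p = 1/0.8123 = 1.2311

1.2311 pc


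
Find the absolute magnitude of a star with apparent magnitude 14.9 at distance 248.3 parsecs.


M = m - 5*log10(d) + 5 = 14.9 - 5*log10(248.3) + 5 = 7.9251

7.9251


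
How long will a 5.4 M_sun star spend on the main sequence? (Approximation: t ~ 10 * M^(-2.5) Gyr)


t = 10 * M^(-2.5) = 10 * 5.4^(-2.5) = 0.1476

0.1476 Gyr


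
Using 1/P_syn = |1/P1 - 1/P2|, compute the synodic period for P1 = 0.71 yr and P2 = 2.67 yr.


1/P_syn = |1/P1 - 1/P2| = |1/0.71 - 1/2.67| => P_syn = 0.9672

0.9672 years


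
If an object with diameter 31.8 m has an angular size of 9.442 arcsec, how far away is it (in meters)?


D = size / theta_rad, theta_rad = 9.442 * pi/(180*3600) = 4.578e-05, D = 694685.5368

694685.5368 m


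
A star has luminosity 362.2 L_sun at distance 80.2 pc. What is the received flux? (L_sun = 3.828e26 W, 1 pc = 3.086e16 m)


F = L / (4*pi*d^2) = 1.387e+29 / (4*pi*(2.475e+18)^2) = 1.801e-09

1.801e-09 W/m^2


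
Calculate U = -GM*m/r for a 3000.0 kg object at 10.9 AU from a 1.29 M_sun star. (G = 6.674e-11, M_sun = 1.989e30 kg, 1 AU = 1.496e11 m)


M = 1.29 * 1.989e30 kg = 2.56581e+30 kg; r = 10.9 AU * 1.496e11 m/AU = 1.63064e+12 m. U = -GM*m/r = -(6.674e-11 * 2.56581e+30 * 3000.0) / 1.63064e+12 = -3.150e+11

-3.150e+11 J


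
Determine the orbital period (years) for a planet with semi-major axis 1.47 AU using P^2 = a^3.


P = a^(3/2) = 1.47^1.5 = 1.7823

1.7823 years


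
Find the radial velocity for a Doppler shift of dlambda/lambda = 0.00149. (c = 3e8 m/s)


v = (dlambda/lambda) * c = 0.00149 * 3e8 = 447000.0

447000.0 m/s


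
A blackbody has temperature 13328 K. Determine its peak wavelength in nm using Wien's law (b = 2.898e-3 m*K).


lam_max = b / T = 2.898e-3 / 13328 = 2.174e-07 m = 217.437 nm

217.437 nm


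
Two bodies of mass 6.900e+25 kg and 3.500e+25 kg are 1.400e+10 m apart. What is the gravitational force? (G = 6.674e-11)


F = G*m1*m2/r^2 = 6.674e-11 * 6.900e+25 * 3.500e+25 / (1.400e+10)^2 = 6.674e-11 * 2.415e+51 / 1.960e+20 = 8.223e+20

8.223e+20 N


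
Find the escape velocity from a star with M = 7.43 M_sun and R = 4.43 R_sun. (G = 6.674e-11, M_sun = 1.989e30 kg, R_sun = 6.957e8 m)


M = 7.43 * 1.989e30 kg = 1.477827e+31 kg; R = 4.43 * 6.957e8 m = 3.081951e+09 m. v_esc = sqrt(2GM/R) = sqrt(2 * 6.674e-11 * 1.477827e+31 / 3.081951e+09) = 800031.3999

800031.3999 m/s


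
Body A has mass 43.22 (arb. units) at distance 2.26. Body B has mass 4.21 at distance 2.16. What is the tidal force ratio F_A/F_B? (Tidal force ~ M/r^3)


Ratio = (M1/r1^3) / (M2/r2^3) = (43.22/2.26^3) / (4.21/2.16^3) = 8.9627

8.9627


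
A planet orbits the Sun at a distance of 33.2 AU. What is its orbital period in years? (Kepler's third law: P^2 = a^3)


P = a^(3/2) = 33.2^1.5 = 191.2965

191.2965 years


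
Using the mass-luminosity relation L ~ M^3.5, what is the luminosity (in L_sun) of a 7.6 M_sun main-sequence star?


L/L_sun = (M/M_sun)^3.5 = 7.6^3.5 = 1210.1733

1210.1733 L_sun


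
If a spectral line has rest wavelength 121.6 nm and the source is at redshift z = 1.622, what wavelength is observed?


lam_obs = lam_emit * (1 + z) = 121.6 * (1 + 1.622) = 318.8352

318.8352 nm


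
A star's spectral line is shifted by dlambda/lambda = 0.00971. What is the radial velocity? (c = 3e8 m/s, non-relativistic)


v = (dlambda/lambda) * c = 0.00971 * 3e8 = 2.913e+06

2.913e+06 m/s


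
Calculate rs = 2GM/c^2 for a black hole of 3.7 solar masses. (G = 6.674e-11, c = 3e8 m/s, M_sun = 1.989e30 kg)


M = 3.7 * 1.989e30 kg = 7.3593e+30 kg. rs = 2GM/c^2 = 2 * 6.674e-11 * 7.3593e+30 / (3e8)^2 = 10914.6596

10914.6596 m


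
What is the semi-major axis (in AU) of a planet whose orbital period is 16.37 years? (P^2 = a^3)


a = P^(2/3) = 16.37^(2/3) = 6.4471

6.4471 AU


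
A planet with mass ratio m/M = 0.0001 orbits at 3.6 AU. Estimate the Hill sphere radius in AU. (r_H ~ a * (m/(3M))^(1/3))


r_H = a * (m/3M)^(1/3) = 3.6 * (0.0001/3)^(1/3) = 0.1159

0.1159 AU


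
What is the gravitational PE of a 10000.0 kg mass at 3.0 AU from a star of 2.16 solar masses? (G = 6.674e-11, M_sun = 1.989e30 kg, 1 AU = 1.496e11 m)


M = 2.16 * 1.989e30 kg = 4.29624e+30 kg; r = 3.0 AU * 1.496e11 m/AU = 4.488e+11 m. U = -GM*m/r = -(6.674e-11 * 4.29624e+30 * 10000.0) / 4.488e+11 = -6.389e+12

-6.389e+12 J


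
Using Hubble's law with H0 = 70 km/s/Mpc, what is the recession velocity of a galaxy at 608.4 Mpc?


v = H0 * d = 70 * 608.4 = 42588.0

42588.0 km/s


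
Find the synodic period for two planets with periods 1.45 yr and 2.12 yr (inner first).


1/P_syn = |1/P1 - 1/P2| = |1/1.45 - 1/2.12| => P_syn = 4.5881

4.5881 years


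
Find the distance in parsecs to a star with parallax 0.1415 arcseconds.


d = 1/p = 1/0.1415 = 7.0671

7.0671 pc


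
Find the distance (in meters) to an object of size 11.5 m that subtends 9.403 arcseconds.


D = size / theta_rad, theta_rad = 9.403 * pi/(180*3600) = 4.559e-05, D = 252264.7317

252264.7317 m


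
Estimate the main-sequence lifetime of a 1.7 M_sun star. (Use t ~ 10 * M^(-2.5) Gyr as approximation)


t = 10 * M^(-2.5) = 10 * 1.7^(-2.5) = 2.6539

2.6539 Gyr


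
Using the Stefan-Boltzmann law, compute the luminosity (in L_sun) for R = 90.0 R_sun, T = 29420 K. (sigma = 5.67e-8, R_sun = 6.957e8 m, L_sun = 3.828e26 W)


R = 90.0 * 6.957e8 m = 6.2613e+10 m. L = 4*pi*R^2*sigma*T^4 = 4*pi*(6.2613e+10)^2 * 5.67e-8 * 29420^4 = 2.092630843e+33 W. L/L_sun = 2.092630843e+33 / 3.828e26 = 5.467e+06

5.467e+06 L_sun


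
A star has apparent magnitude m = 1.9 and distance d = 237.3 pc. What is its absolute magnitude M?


M = m - 5*log10(d) + 5 = 1.9 - 5*log10(237.3) + 5 = -4.9765

-4.9765


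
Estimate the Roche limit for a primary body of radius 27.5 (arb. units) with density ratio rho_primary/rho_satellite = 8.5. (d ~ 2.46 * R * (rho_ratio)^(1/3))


d_Roche = 2.46 * 27.5 * 8.5^(1/3) = 138.062

138.062


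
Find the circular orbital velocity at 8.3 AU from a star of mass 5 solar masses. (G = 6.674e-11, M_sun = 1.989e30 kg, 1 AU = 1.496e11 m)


v = sqrt(GM/r) = sqrt(6.674e-11 * 9.945e+30 / 1.242e+12) = 23120.1502

23120.1502 m/s


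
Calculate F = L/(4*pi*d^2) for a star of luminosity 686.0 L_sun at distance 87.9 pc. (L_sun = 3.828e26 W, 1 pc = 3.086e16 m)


F = L / (4*pi*d^2) = 2.626e+29 / (4*pi*(2.713e+18)^2) = 2.840e-09

2.840e-09 W/m^2


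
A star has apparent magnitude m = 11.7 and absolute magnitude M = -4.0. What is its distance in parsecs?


d = 10^((m - M + 5)/5) = 10^((11.7 - -4.0 + 5)/5) = 13803.8426

13803.8426 pc


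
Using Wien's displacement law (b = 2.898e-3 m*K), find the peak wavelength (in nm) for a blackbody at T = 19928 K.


lam_max = b / T = 2.898e-3 / 19928 = 1.454e-07 m = 145.4235 nm

145.4235 nm


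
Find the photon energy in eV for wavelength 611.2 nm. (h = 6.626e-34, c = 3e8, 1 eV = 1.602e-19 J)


E = hc/lambda = 6.626e-34 * 3e8 / 6.112e-07 = 3.252e-19 J = 2.0301 eV

2.0301 eV


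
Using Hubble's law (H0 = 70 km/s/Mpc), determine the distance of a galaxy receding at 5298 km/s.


d = v / H0 = 5298 / 70 = 75.6857

75.6857 Mpc


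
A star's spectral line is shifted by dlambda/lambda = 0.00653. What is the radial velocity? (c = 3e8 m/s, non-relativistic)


v = (dlambda/lambda) * c = 0.00653 * 3e8 = 1.959e+06

1.959e+06 m/s


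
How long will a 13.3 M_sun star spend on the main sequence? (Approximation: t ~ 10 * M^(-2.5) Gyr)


t = 10 * M^(-2.5) = 10 * 13.3^(-2.5) = 0.0155

0.0155 Gyr


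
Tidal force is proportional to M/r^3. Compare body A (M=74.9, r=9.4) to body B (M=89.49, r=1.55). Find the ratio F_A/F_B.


Ratio = (M1/r1^3) / (M2/r2^3) = (74.9/9.4^3) / (89.49/1.55^3) = 0.0038

0.0038


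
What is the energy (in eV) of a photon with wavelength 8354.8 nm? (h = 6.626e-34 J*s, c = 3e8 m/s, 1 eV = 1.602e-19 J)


E = hc/lambda = 6.626e-34 * 3e8 / 8.355e-06 = 2.379e-20 J = 0.1485 eV

0.1485 eV


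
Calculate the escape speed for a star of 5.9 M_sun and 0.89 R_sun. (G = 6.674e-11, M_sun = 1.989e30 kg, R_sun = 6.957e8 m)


M = 5.9 * 1.989e30 kg = 1.17351e+31 kg; R = 0.89 * 6.957e8 m = 6.19173e+08 m. v_esc = sqrt(2GM/R) = sqrt(2 * 6.674e-11 * 1.17351e+31 / 6.19173e+08) = 1.591e+06

1.591e+06 m/s


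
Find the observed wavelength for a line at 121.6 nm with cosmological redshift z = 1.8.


lam_obs = lam_emit * (1 + z) = 121.6 * (1 + 1.8) = 340.48

340.48 nm


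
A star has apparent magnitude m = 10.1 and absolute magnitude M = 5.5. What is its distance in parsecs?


d = 10^((m - M + 5)/5) = 10^((10.1 - 5.5 + 5)/5) = 83.1764

83.1764 pc


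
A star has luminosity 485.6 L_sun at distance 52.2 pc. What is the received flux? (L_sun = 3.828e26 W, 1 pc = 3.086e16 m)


F = L / (4*pi*d^2) = 1.859e+29 / (4*pi*(1.611e+18)^2) = 5.700e-09

5.700e-09 W/m^2


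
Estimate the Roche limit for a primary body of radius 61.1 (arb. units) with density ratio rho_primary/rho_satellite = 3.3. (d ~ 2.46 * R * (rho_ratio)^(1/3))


d_Roche = 2.46 * 61.1 * 3.3^(1/3) = 223.7764

223.7764


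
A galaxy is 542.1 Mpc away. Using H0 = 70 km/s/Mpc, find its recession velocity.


v = H0 * d = 70 * 542.1 = 37947.0

37947.0 km/s


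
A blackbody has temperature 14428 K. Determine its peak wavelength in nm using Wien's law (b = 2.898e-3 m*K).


lam_max = b / T = 2.898e-3 / 14428 = 2.009e-07 m = 200.8594 nm

200.8594 nm


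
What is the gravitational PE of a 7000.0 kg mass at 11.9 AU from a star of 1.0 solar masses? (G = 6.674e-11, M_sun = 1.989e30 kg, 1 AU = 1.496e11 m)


M = 1.0 * 1.989e30 kg = 1.989e+30 kg; r = 11.9 AU * 1.496e11 m/AU = 1.78024e+12 m. U = -GM*m/r = -(6.674e-11 * 1.989e+30 * 7000.0) / 1.78024e+12 = -5.220e+11

-5.220e+11 J


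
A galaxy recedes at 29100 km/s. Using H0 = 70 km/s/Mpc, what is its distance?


d = v / H0 = 29100 / 70 = 415.7143

415.7143 Mpc


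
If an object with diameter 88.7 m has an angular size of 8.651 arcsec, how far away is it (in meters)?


D = size / theta_rad, theta_rad = 8.651 * pi/(180*3600) = 4.194e-05, D = 2.115e+06

2.115e+06 m


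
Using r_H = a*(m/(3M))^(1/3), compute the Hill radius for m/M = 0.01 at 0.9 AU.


r_H = a * (m/3M)^(1/3) = 0.9 * (0.01/3)^(1/3) = 0.1344

0.1344 AU


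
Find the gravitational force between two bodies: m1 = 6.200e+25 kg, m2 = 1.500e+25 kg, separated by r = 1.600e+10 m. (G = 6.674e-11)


F = G*m1*m2/r^2 = 6.674e-11 * 6.200e+25 * 1.500e+25 / (1.600e+10)^2 = 6.674e-11 * 9.300e+50 / 2.560e+20 = 2.425e+20

2.425e+20 N


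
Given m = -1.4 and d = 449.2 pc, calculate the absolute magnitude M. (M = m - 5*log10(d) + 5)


M = m - 5*log10(d) + 5 = -1.4 - 5*log10(449.2) + 5 = -9.6622

-9.6622


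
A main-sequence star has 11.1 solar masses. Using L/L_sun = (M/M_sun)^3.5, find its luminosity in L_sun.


L/L_sun = (M/M_sun)^3.5 = 11.1^3.5 = 4556.49

4556.49 L_sun


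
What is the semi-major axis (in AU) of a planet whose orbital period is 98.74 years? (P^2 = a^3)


a = P^(2/3) = 98.74^(2/3) = 21.363

21.363 AU


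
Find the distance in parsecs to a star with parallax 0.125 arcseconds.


d = 1/p = 1/0.125 = 8.0

8.0 pc


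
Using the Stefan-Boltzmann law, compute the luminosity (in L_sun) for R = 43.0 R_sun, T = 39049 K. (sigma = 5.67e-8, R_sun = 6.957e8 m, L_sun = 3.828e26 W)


R = 43.0 * 6.957e8 m = 2.99151e+10 m. L = 4*pi*R^2*sigma*T^4 = 4*pi*(2.99151e+10)^2 * 5.67e-8 * 39049^4 = 1.482564194e+33 W. L/L_sun = 1.482564194e+33 / 3.828e26 = 3.873e+06

3.873e+06 L_sun


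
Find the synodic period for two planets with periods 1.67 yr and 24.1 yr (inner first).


1/P_syn = |1/P1 - 1/P2| = |1/1.67 - 1/24.1| => P_syn = 1.7943

1.7943 years
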